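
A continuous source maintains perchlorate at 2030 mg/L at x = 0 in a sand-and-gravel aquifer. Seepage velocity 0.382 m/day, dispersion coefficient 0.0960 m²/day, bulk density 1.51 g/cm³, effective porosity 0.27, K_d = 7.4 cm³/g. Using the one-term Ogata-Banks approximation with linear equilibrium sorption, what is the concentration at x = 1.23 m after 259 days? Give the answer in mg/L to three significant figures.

Retardation factor R = 1 + ρ_b·K_d/n = 1 + 1.51 × 7.4/0.27 = 42.39.
Sorption retards both mechanisms: v_R = v/R = 0.009012 m/day, D_R = D/R = 0.002265 m²/day.
v_R·t = 0.009012 × 259 = 2.334108 m; 2√(D_R t) = 1.532 m; argument = (1.23 − 2.334108)/1.532 = -0.7207.
C = C₀ × ½·erfc(-0.7207) = 2030 × 0.8460 = 1720 mg/L.

1720 mg/L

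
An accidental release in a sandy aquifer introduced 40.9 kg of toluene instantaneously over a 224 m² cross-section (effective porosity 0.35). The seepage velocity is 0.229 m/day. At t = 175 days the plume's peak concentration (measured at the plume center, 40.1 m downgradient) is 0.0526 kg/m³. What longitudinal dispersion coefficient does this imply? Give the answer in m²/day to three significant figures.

At the plume center C_max = M/(n_e·A·√(4πDt)), so D = M²/(4πt·(n_e·A·C_max)²).
n_e·A·C_max = 0.35 × 224 × 0.0526 = 4.124 kg/m.
D = 40.9²/(4π × 175 × 4.124²) = 0.0447 m²/day.

0.0447 m²/day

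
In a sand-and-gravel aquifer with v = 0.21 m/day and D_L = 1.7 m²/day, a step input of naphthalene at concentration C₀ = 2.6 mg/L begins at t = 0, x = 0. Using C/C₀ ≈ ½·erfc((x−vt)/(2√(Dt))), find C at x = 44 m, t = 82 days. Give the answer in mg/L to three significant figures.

For a continuous step input, C/C₀ ≈ ½·erfc((x−vt)/(2√(Dt))).
vt = 0.21 × 82 = 17.22 m and 2√(Dt) = 2√(1.7 × 82) = 23.61 m.
Argument (x−vt)/(2√(Dt)) = (44 − 17.22)/23.61 = 1.134; ½·erfc(1.134) = 0.05439.
C = 2.6 × 0.05439 = 0.141 mg/L.

0.141 mg/L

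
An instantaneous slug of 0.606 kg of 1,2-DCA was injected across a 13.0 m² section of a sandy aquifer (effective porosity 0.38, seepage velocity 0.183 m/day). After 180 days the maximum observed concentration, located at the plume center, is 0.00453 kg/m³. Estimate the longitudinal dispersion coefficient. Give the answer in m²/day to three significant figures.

At the plume center C_max = M/(n_e·A·√(4πDt)), so D = M²/(4πt·(n_e·A·C_max)²).
n_e·A·C_max = 0.38 × 13.0 × 0.00453 = 0.02238 kg/m.
D = 0.606²/(4π × 180 × 0.02238²) = 0.324 m²/day.

0.324 m²/day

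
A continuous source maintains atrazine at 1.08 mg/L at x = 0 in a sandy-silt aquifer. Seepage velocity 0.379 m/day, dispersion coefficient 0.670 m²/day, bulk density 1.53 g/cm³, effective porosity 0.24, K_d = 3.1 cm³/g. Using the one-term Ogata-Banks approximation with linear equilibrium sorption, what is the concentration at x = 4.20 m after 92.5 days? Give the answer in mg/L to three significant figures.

0.164 mg/L

Retardation factor R = 1 + ρ_b·K_d/n = 1 + 1.53 × 3.1/0.24 = 20.76.
Sorption retards both mechanisms: v_R = v/R = 0.01826 m/day, D_R = D/R = 0.03227 m²/day.
v_R·t = 0.01826 × 92.5 = 1.68905 m; 2√(D_R t) = 3.455 m; argument = (4.20 − 1.68905)/3.455 = 0.7268.
C = C₀ × ½·erfc(0.7268) = 1.08 × 0.1520 = 0.164 mg/L.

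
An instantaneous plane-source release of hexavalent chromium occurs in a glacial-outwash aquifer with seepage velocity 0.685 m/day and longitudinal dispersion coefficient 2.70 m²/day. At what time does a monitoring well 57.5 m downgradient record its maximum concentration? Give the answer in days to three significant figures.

78.4 days

For the 1D instantaneous-source solution, setting ∂C/∂t = 0 at fixed x gives v²t² + 2Dt − x² = 0, so t = (√(D² + v²x²) − D)/v².
√(D² + v²x²) = √(2.70² + 0.685² × 57.5²) = 39.48; v² = 0.469225.
t = (39.48 − 2.70)/0.469225 = 78.4 days (vs. the pure-advection estimate x/v = 83.9 d).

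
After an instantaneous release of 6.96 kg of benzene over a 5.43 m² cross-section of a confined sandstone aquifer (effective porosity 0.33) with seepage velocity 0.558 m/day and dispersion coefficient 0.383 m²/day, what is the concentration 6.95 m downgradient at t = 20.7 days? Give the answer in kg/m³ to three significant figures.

For an instantaneous plane source, C(x,t) = M/(n_e·A·√(4πDt)) · exp(−(x−vt)²/(4Dt)), with n_e·A the pore (flow) area.
Plume center vt = 0.558 × 20.7 = 11.5506 m, so the well at 6.95 m is 4.6006 m upgradient of the peak.
√(4πDt) = 9.981 m, giving peak height M/(n_e·A·√(4πDt)) = 6.96/(0.33 × 5.43 × 9.981) = 0.3892 kg/m³.
(x−vt)²/(4Dt) = (-4.6006)²/(4 × 0.383 × 20.7) = 0.6674; exp(−0.6674) = 0.5130.
C = 0.3892 × 0.5130 = 0.200 kg/m³.

0.200 kg/m³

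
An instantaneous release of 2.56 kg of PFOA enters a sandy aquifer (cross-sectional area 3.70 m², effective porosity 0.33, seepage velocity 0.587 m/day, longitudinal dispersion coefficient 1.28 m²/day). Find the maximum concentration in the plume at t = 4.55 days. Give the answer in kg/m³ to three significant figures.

The peak of an instantaneous 1D plume sits at x = vt; there the Gaussian factor is 1 and C_max = M/(n_e·A·√(4πDt)), where n_e·A is the pore area the mass is dissolved in.
√(4πDt) = √(4π × 1.28 × 4.55) = 8.555 m, so C_max = 2.56/(0.33 × 3.70 × 8.555) = 0.245 kg/m³.

0.245 kg/m³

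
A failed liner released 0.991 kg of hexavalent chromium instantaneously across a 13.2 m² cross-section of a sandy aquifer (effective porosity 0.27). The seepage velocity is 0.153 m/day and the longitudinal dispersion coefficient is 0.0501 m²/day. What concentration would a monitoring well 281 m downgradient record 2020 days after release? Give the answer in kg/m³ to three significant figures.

For an instantaneous plane source, C(x,t) = M/(n_e·A·√(4πDt)) · exp(−(x−vt)²/(4Dt)), with n_e·A the pore (flow) area.
Plume center vt = 0.153 × 2020 = 309.06 m, so the well at 281 m is 28.06 m upgradient of the peak.
√(4πDt) = 35.66 m, giving peak height M/(n_e·A·√(4πDt)) = 0.991/(0.27 × 13.2 × 35.66) = 0.007797 kg/m³.
(x−vt)²/(4Dt) = (-28.06)²/(4 × 0.0501 × 2020) = 1.945; exp(−1.945) = 0.1430.
C = 0.007797 × 0.1430 = 0.00111 kg/m³.

0.00111 kg/m³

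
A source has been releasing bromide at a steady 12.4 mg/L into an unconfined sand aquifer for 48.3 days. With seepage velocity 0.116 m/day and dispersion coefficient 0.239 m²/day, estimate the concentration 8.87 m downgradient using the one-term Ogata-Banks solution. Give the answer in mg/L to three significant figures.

3.08 mg/L

For a continuous step input, C/C₀ ≈ ½·erfc((x−vt)/(2√(Dt))).
vt = 0.116 × 48.3 = 5.6028 m and 2√(Dt) = 2√(0.239 × 48.3) = 6.795 m.
Argument (x−vt)/(2√(Dt)) = (8.87 − 5.6028)/6.795 = 0.4808; ½·erfc(0.4808) = 0.2483.
C = 12.4 × 0.2483 = 3.08 mg/L.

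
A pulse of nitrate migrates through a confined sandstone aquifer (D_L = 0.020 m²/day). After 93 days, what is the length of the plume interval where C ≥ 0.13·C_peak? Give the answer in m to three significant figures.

7.79 m

The plume is Gaussian with σ = √(2Dt) = √(2 × 0.020 × 93) = 1.929 m.
C/C_peak = exp(−Δx²/(2σ²)) = 0.13 ⇒ Δx = σ·√(−2 ln 0.13) = 1.929 × 2.020 = 3.897 m.
Width = 2Δx = 7.79 m.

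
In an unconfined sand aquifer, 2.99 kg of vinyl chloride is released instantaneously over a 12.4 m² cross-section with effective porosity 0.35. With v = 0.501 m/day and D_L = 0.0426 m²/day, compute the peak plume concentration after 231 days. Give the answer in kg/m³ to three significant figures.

0.0620 kg/m³

The peak of an instantaneous 1D plume sits at x = vt; there the Gaussian factor is 1 and C_max = M/(n_e·A·√(4πDt)), where n_e·A is the pore area the mass is dissolved in.
√(4πDt) = √(4π × 0.0426 × 231) = 11.12 m, so C_max = 2.99/(0.35 × 12.4 × 11.12) = 0.0620 kg/m³.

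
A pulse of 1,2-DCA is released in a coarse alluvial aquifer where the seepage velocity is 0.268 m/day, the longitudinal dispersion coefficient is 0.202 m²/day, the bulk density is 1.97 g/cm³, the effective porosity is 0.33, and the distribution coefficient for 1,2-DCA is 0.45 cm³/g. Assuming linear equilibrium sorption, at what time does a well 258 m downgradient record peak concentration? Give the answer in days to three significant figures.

Retardation factor R = 1 + ρ_b·K_d/n = 1 + 1.97 × 0.45/0.33 = 3.686.
Sorption retards both mechanisms: v_R = v/R = 0.07271 m/day, D_R = D/R = 0.05480 m²/day.
Peak time from v_R²t² + 2D_R t − x² = 0: t = (√(D_R² + v_R²x²) − D_R)/v_R².
√(D_R² + v_R²x²) = √(0.05480² + 0.07271² × 258²) = 18.76; v_R² = 0.005287.
t = (18.76 − 0.05480)/0.005287 = 3540 days.

3540 days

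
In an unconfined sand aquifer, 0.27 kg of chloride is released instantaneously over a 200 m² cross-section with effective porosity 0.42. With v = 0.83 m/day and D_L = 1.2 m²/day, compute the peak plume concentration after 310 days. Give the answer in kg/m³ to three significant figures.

4.70e-05 kg/m³

The peak of an instantaneous 1D plume sits at x = vt; there the Gaussian factor is 1 and C_max = M/(n_e·A·√(4πDt)), where n_e·A is the pore area the mass is dissolved in.
√(4πDt) = √(4π × 1.2 × 310) = 68.37 m, so C_max = 0.27/(0.42 × 200 × 68.37) = 4.70e-05 kg/m³.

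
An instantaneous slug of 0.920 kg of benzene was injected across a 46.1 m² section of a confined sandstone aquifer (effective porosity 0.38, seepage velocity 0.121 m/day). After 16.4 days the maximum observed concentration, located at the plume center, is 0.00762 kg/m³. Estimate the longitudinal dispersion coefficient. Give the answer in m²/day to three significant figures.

At the plume center C_max = M/(n_e·A·√(4πDt)), so D = M²/(4πt·(n_e·A·C_max)²).
n_e·A·C_max = 0.38 × 46.1 × 0.00762 = 0.1335 kg/m.
D = 0.920²/(4π × 16.4 × 0.1335²) = 0.230 m²/day.

0.230 m²/day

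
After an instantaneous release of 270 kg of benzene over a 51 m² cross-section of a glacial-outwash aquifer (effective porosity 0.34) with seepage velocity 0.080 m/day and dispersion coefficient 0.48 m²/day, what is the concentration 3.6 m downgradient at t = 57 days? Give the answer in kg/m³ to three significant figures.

For an instantaneous plane source, C(x,t) = M/(n_e·A·√(4πDt)) · exp(−(x−vt)²/(4Dt)), with n_e·A the pore (flow) area.
Plume center vt = 0.080 × 57 = 4.56 m, so the well at 3.6 m is 0.96 m upgradient of the peak.
√(4πDt) = 18.54 m, giving peak height M/(n_e·A·√(4πDt)) = 270/(0.34 × 51 × 18.54) = 0.8399 kg/m³.
(x−vt)²/(4Dt) = (-0.96)²/(4 × 0.48 × 57) = 0.008421; exp(−0.008421) = 0.9916.
C = 0.8399 × 0.9916 = 0.833 kg/m³.

0.833 kg/m³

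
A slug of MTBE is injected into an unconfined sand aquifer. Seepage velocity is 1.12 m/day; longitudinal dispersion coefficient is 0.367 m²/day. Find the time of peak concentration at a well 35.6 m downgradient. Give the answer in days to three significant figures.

31.5 days

For the 1D instantaneous-source solution, setting ∂C/∂t = 0 at fixed x gives v²t² + 2Dt − x² = 0, so t = (√(D² + v²x²) − D)/v².
√(D² + v²x²) = √(0.367² + 1.12² × 35.6²) = 39.87; v² = 1.2544.
t = (39.87 − 0.367)/1.2544 = 31.5 days (vs. the pure-advection estimate x/v = 31.8 d).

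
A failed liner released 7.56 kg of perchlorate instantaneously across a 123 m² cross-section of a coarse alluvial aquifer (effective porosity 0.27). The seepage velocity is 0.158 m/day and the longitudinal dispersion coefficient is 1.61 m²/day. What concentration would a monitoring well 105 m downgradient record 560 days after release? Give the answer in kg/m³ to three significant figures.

0.00198 kg/m³

For an instantaneous plane source, C(x,t) = M/(n_e·A·√(4πDt)) · exp(−(x−vt)²/(4Dt)), with n_e·A the pore (flow) area.
Plume center vt = 0.158 × 560 = 88.48 m, so the well at 105 m is 16.52 m downgradient of the peak.
√(4πDt) = 106.4 m, giving peak height M/(n_e·A·√(4πDt)) = 7.56/(0.27 × 123 × 106.4) = 0.002139 kg/m³.
(x−vt)²/(4Dt) = (16.52)²/(4 × 1.61 × 560) = 0.07567; exp(−0.07567) = 0.9271.
C = 0.002139 × 0.9271 = 0.00198 kg/m³.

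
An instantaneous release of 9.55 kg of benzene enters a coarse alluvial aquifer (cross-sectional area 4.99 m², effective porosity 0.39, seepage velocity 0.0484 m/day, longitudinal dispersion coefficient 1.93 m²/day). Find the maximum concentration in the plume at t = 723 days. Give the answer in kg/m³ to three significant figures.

The peak of an instantaneous 1D plume sits at x = vt; there the Gaussian factor is 1 and C_max = M/(n_e·A·√(4πDt)), where n_e·A is the pore area the mass is dissolved in.
√(4πDt) = √(4π × 1.93 × 723) = 132.4 m, so C_max = 9.55/(0.39 × 4.99 × 132.4) = 0.0371 kg/m³.

0.0371 kg/m³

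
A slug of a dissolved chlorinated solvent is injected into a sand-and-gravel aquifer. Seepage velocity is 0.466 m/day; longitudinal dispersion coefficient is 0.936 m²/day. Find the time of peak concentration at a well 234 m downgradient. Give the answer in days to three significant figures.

498 days

For the 1D instantaneous-source solution, setting ∂C/∂t = 0 at fixed x gives v²t² + 2Dt − x² = 0, so t = (√(D² + v²x²) − D)/v².
√(D² + v²x²) = √(0.936² + 0.466² × 234²) = 109.0; v² = 0.217156.
t = (109.0 − 0.936)/0.217156 = 498 days (vs. the pure-advection estimate x/v = 502 d).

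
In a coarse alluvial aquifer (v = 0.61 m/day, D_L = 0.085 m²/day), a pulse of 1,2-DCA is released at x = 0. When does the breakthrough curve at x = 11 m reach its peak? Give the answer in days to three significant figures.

For the 1D instantaneous-source solution, setting ∂C/∂t = 0 at fixed x gives v²t² + 2Dt − x² = 0, so t = (√(D² + v²x²) − D)/v².
√(D² + v²x²) = √(0.085² + 0.61² × 11²) = 6.711; v² = 0.3721.
t = (6.711 − 0.085)/0.3721 = 17.8 days (vs. the pure-advection estimate x/v = 18.0 d).

17.8 days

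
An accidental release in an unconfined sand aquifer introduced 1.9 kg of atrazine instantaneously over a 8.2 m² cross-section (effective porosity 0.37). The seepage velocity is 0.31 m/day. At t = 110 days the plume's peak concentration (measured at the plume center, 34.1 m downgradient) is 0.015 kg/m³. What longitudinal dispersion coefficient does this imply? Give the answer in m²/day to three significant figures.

At the plume center C_max = M/(n_e·A·√(4πDt)), so D = M²/(4πt·(n_e·A·C_max)²).
n_e·A·C_max = 0.37 × 8.2 × 0.015 = 0.04551 kg/m.
D = 1.9²/(4π × 110 × 0.04551²) = 1.26 m²/day.

1.26 m²/day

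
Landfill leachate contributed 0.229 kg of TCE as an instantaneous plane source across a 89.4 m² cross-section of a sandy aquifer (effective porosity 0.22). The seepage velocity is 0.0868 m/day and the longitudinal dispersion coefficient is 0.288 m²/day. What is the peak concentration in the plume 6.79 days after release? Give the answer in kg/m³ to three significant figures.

0.00235 kg/m³

The peak of an instantaneous 1D plume sits at x = vt; there the Gaussian factor is 1 and C_max = M/(n_e·A·√(4πDt)), where n_e·A is the pore area the mass is dissolved in.
√(4πDt) = √(4π × 0.288 × 6.79) = 4.957 m, so C_max = 0.229/(0.22 × 89.4 × 4.957) = 0.00235 kg/m³.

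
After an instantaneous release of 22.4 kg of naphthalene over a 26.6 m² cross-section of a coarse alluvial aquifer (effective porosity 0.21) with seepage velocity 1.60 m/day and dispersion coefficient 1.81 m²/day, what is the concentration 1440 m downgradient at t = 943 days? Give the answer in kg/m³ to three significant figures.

For an instantaneous plane source, C(x,t) = M/(n_e·A·√(4πDt)) · exp(−(x−vt)²/(4Dt)), with n_e·A the pore (flow) area.
Plume center vt = 1.60 × 943 = 1508.8 m, so the well at 1440 m is 68.8 m upgradient of the peak.
√(4πDt) = 146.5 m, giving peak height M/(n_e·A·√(4πDt)) = 22.4/(0.21 × 26.6 × 146.5) = 0.02737 kg/m³.
(x−vt)²/(4Dt) = (-68.8)²/(4 × 1.81 × 943) = 0.6933; exp(−0.6933) = 0.4999.
C = 0.02737 × 0.4999 = 0.0137 kg/m³.

0.0137 kg/m³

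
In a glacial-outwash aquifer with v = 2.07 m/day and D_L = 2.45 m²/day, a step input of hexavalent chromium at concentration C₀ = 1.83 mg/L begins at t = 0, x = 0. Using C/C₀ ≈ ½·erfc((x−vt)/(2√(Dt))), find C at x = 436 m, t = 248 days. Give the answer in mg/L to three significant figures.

1.81 mg/L

For a continuous step input, C/C₀ ≈ ½·erfc((x−vt)/(2√(Dt))).
vt = 2.07 × 248 = 513.36 m and 2√(Dt) = 2√(2.45 × 248) = 49.30 m.
Argument (x−vt)/(2√(Dt)) = (436 − 513.36)/49.30 = -1.569; ½·erfc(-1.569) = 0.9868.
C = 1.83 × 0.9868 = 1.81 mg/L.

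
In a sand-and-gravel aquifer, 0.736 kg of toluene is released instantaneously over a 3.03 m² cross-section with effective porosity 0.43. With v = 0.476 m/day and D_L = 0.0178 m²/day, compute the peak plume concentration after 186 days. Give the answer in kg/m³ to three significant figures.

0.0876 kg/m³

The peak of an instantaneous 1D plume sits at x = vt; there the Gaussian factor is 1 and C_max = M/(n_e·A·√(4πDt)), where n_e·A is the pore area the mass is dissolved in.
√(4πDt) = √(4π × 0.0178 × 186) = 6.450 m, so C_max = 0.736/(0.43 × 3.03 × 6.450) = 0.0876 kg/m³.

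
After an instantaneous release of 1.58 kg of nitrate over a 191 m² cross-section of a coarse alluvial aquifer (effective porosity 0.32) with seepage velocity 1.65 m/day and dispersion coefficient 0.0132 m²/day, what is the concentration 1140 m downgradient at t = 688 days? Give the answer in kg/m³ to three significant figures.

0.00128 kg/m³

For an instantaneous plane source, C(x,t) = M/(n_e·A·√(4πDt)) · exp(−(x−vt)²/(4Dt)), with n_e·A the pore (flow) area.
Plume center vt = 1.65 × 688 = 1135.2 m, so the well at 1140 m is 4.8 m downgradient of the peak.
√(4πDt) = 10.68 m, giving peak height M/(n_e·A·√(4πDt)) = 1.58/(0.32 × 191 × 10.68) = 0.002420 kg/m³.
(x−vt)²/(4Dt) = (4.8)²/(4 × 0.0132 × 688) = 0.6342; exp(−0.6342) = 0.5304.
C = 0.002420 × 0.5304 = 0.00128 kg/m³.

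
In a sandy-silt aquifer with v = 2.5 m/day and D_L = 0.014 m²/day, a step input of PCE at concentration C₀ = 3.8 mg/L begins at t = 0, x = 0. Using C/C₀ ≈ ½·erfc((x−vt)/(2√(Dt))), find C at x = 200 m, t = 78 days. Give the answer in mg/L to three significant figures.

For a continuous step input, C/C₀ ≈ ½·erfc((x−vt)/(2√(Dt))).
vt = 2.5 × 78 = 195 m and 2√(Dt) = 2√(0.014 × 78) = 2.090 m.
Argument (x−vt)/(2√(Dt)) = (200 − 195)/2.090 = 2.392; ½·erfc(2.392) = 0.0003588.
C = 3.8 × 0.0003588 = 0.00136 mg/L.

0.00136 mg/L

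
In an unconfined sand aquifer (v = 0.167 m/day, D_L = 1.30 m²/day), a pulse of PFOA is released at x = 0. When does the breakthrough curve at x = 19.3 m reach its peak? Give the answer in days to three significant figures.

78.0 days

For the 1D instantaneous-source solution, setting ∂C/∂t = 0 at fixed x gives v²t² + 2Dt − x² = 0, so t = (√(D² + v²x²) − D)/v².
√(D² + v²x²) = √(1.30² + 0.167² × 19.3²) = 3.475; v² = 0.027889.
t = (3.475 − 1.30)/0.027889 = 78.0 days (vs. the pure-advection estimate x/v = 116 d).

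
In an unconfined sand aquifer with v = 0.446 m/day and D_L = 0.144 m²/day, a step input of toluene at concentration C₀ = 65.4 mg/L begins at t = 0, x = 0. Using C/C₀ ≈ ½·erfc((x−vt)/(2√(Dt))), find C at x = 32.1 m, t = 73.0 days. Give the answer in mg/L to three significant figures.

For a continuous step input, C/C₀ ≈ ½·erfc((x−vt)/(2√(Dt))).
vt = 0.446 × 73.0 = 32.558 m and 2√(Dt) = 2√(0.144 × 73.0) = 6.484 m.
Argument (x−vt)/(2√(Dt)) = (32.1 − 32.558)/6.484 = -0.07064; ½·erfc(-0.07064) = 0.5398.
C = 65.4 × 0.5398 = 35.3 mg/L.

35.3 mg/L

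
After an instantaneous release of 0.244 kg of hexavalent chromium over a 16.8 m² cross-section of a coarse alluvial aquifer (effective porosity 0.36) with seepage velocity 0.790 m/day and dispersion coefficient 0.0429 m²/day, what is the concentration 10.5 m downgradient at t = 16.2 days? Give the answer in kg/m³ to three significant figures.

For an instantaneous plane source, C(x,t) = M/(n_e·A·√(4πDt)) · exp(−(x−vt)²/(4Dt)), with n_e·A the pore (flow) area.
Plume center vt = 0.790 × 16.2 = 12.798 m, so the well at 10.5 m is 2.298 m upgradient of the peak.
√(4πDt) = 2.955 m, giving peak height M/(n_e·A·√(4πDt)) = 0.244/(0.36 × 16.8 × 2.955) = 0.01365 kg/m³.
(x−vt)²/(4Dt) = (-2.298)²/(4 × 0.0429 × 16.2) = 1.900; exp(−1.900) = 0.1496.
C = 0.01365 × 0.1496 = 0.00204 kg/m³.

0.00204 kg/m³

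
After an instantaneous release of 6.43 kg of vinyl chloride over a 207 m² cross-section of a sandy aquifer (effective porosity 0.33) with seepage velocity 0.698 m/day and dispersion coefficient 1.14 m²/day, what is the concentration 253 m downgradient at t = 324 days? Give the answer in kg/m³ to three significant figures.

0.000848 kg/m³

For an instantaneous plane source, C(x,t) = M/(n_e·A·√(4πDt)) · exp(−(x−vt)²/(4Dt)), with n_e·A the pore (flow) area.
Plume center vt = 0.698 × 324 = 226.152 m, so the well at 253 m is 26.848 m downgradient of the peak.
√(4πDt) = 68.13 m, giving peak height M/(n_e·A·√(4πDt)) = 6.43/(0.33 × 207 × 68.13) = 0.001382 kg/m³.
(x−vt)²/(4Dt) = (26.848)²/(4 × 1.14 × 324) = 0.4879; exp(−0.4879) = 0.6139.
C = 0.001382 × 0.6139 = 0.000848 kg/m³.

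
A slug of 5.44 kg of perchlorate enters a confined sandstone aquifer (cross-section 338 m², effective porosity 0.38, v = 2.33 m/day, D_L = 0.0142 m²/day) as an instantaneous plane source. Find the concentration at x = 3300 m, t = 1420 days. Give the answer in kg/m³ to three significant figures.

0.00106 kg/m³

For an instantaneous plane source, C(x,t) = M/(n_e·A·√(4πDt)) · exp(−(x−vt)²/(4Dt)), with n_e·A the pore (flow) area.
Plume center vt = 2.33 × 1420 = 3308.6 m, so the well at 3300 m is 8.6 m upgradient of the peak.
√(4πDt) = 15.92 m, giving peak height M/(n_e·A·√(4πDt)) = 5.44/(0.38 × 338 × 15.92) = 0.002660 kg/m³.
(x−vt)²/(4Dt) = (-8.6)²/(4 × 0.0142 × 1420) = 0.9170; exp(−0.9170) = 0.3997.
C = 0.002660 × 0.3997 = 0.00106 kg/m³.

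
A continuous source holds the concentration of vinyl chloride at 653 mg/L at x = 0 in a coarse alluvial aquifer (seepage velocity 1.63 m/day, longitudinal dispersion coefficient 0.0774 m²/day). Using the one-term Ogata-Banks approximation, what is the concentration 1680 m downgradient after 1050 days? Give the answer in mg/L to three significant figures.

649 mg/L

For a continuous step input, C/C₀ ≈ ½·erfc((x−vt)/(2√(Dt))).
vt = 1.63 × 1050 = 1711.5 m and 2√(Dt) = 2√(0.0774 × 1050) = 18.03 m.
Argument (x−vt)/(2√(Dt)) = (1680 − 1711.5)/18.03 = -1.747; ½·erfc(-1.747) = 0.9933.
C = 653 × 0.9933 = 649 mg/L.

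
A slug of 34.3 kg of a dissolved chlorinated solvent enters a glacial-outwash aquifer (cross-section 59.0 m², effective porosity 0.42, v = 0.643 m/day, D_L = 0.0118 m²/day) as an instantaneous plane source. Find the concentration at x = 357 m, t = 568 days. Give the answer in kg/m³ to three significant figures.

0.0121 kg/m³

For an instantaneous plane source, C(x,t) = M/(n_e·A·√(4πDt)) · exp(−(x−vt)²/(4Dt)), with n_e·A the pore (flow) area.
Plume center vt = 0.643 × 568 = 365.224 m, so the well at 357 m is 8.224 m upgradient of the peak.
√(4πDt) = 9.177 m, giving peak height M/(n_e·A·√(4πDt)) = 34.3/(0.42 × 59.0 × 9.177) = 0.1508 kg/m³.
(x−vt)²/(4Dt) = (-8.224)²/(4 × 0.0118 × 568) = 2.523; exp(−2.523) = 0.08022.
C = 0.1508 × 0.08022 = 0.0121 kg/m³.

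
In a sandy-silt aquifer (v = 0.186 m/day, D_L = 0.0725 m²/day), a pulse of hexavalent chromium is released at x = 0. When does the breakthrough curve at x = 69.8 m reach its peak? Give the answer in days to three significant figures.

For the 1D instantaneous-source solution, setting ∂C/∂t = 0 at fixed x gives v²t² + 2Dt − x² = 0, so t = (√(D² + v²x²) − D)/v².
√(D² + v²x²) = √(0.0725² + 0.186² × 69.8²) = 12.98; v² = 0.034596.
t = (12.98 − 0.0725)/0.034596 = 373 days (vs. the pure-advection estimate x/v = 375 d).

373 days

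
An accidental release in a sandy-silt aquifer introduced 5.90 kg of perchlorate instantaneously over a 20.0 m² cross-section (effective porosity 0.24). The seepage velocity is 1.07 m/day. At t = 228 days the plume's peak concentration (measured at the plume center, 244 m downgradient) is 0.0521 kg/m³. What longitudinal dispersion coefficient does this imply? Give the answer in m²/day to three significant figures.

At the plume center C_max = M/(n_e·A·√(4πDt)), so D = M²/(4πt·(n_e·A·C_max)²).
n_e·A·C_max = 0.24 × 20.0 × 0.0521 = 0.2501 kg/m.
D = 5.90²/(4π × 228 × 0.2501²) = 0.194 m²/day.

0.194 m²/day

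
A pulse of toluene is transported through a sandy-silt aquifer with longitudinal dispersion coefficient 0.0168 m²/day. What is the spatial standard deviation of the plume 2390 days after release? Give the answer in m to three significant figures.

Dispersive spreading gives a Gaussian with σ² = 2Dt; advection only shifts the center.
σ = √(2 × 0.0168 × 2390) = 8.96 m.

8.96 m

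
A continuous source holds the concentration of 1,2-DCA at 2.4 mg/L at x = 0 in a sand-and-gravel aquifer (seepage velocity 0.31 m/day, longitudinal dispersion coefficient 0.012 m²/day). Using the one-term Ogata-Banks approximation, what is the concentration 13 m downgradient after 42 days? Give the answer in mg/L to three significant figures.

For a continuous step input, C/C₀ ≈ ½·erfc((x−vt)/(2√(Dt))).
vt = 0.31 × 42 = 13.02 m and 2√(Dt) = 2√(0.012 × 42) = 1.420 m.
Argument (x−vt)/(2√(Dt)) = (13 − 13.02)/1.420 = -0.01408; ½·erfc(-0.01408) = 0.5079.
C = 2.4 × 0.5079 = 1.22 mg/L.

1.22 mg/L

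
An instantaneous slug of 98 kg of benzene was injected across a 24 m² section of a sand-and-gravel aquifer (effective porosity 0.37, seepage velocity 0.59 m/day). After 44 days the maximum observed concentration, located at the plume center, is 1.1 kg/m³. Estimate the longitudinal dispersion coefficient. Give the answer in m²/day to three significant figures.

0.182 m²/day

At the plume center C_max = M/(n_e·A·√(4πDt)), so D = M²/(4πt·(n_e·A·C_max)²).
n_e·A·C_max = 0.37 × 24 × 1.1 = 9.768 kg/m.
D = 98²/(4π × 44 × 9.768²) = 0.182 m²/day.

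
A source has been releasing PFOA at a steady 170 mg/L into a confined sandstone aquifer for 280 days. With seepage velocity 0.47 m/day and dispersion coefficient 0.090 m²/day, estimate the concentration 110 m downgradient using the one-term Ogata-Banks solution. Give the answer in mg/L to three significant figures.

For a continuous step input, C/C₀ ≈ ½·erfc((x−vt)/(2√(Dt))).
vt = 0.47 × 280 = 131.6 m and 2√(Dt) = 2√(0.090 × 280) = 10.04 m.
Argument (x−vt)/(2√(Dt)) = (110 − 131.6)/10.04 = -2.151; ½·erfc(-2.151) = 0.9988.
C = 170 × 0.9988 = 170 mg/L.

170 mg/L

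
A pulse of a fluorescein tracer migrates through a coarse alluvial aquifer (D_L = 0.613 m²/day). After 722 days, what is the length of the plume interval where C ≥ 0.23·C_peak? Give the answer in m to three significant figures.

102 m

The plume is Gaussian with σ = √(2Dt) = √(2 × 0.613 × 722) = 29.75 m.
C/C_peak = exp(−Δx²/(2σ²)) = 0.23 ⇒ Δx = σ·√(−2 ln 0.23) = 29.75 × 1.714 = 50.99 m.
Width = 2Δx = 102 m.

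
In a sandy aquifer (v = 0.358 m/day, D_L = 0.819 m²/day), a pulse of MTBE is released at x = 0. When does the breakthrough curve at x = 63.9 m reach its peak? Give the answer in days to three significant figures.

172 days

For the 1D instantaneous-source solution, setting ∂C/∂t = 0 at fixed x gives v²t² + 2Dt − x² = 0, so t = (√(D² + v²x²) − D)/v².
√(D² + v²x²) = √(0.819² + 0.358² × 63.9²) = 22.89; v² = 0.128164.
t = (22.89 − 0.819)/0.128164 = 172 days (vs. the pure-advection estimate x/v = 178 d).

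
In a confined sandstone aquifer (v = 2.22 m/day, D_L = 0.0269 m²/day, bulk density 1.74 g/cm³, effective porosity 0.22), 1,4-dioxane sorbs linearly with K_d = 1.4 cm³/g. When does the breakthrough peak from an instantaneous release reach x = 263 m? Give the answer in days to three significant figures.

1430 days

Retardation factor R = 1 + ρ_b·K_d/n = 1 + 1.74 × 1.4/0.22 = 12.07.
Sorption retards both mechanisms: v_R = v/R = 0.1839 m/day, D_R = D/R = 0.002229 m²/day.
Peak time from v_R²t² + 2D_R t − x² = 0: t = (√(D_R² + v_R²x²) − D_R)/v_R².
√(D_R² + v_R²x²) = √(0.002229² + 0.1839² × 263²) = 48.37; v_R² = 0.03382.
t = (48.37 − 0.002229)/0.03382 = 1430 days.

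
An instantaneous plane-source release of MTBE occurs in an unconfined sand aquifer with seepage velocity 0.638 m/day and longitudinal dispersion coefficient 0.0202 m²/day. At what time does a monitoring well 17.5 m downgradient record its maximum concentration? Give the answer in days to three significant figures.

27.4 days

For the 1D instantaneous-source solution, setting ∂C/∂t = 0 at fixed x gives v²t² + 2Dt − x² = 0, so t = (√(D² + v²x²) − D)/v².
√(D² + v²x²) = √(0.0202² + 0.638² × 17.5²) = 11.17; v² = 0.407044.
t = (11.17 − 0.0202)/0.407044 = 27.4 days (vs. the pure-advection estimate x/v = 27.4 d).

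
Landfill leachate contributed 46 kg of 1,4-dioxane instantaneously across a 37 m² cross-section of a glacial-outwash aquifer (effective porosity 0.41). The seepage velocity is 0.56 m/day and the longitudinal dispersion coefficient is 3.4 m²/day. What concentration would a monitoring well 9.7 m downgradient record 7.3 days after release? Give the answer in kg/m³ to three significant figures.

For an instantaneous plane source, C(x,t) = M/(n_e·A·√(4πDt)) · exp(−(x−vt)²/(4Dt)), with n_e·A the pore (flow) area.
Plume center vt = 0.56 × 7.3 = 4.088 m, so the well at 9.7 m is 5.612 m downgradient of the peak.
√(4πDt) = 17.66 m, giving peak height M/(n_e·A·√(4πDt)) = 46/(0.41 × 37 × 17.66) = 0.1717 kg/m³.
(x−vt)²/(4Dt) = (5.612)²/(4 × 3.4 × 7.3) = 0.3172; exp(−0.3172) = 0.7282.
C = 0.1717 × 0.7282 = 0.125 kg/m³.

0.125 kg/m³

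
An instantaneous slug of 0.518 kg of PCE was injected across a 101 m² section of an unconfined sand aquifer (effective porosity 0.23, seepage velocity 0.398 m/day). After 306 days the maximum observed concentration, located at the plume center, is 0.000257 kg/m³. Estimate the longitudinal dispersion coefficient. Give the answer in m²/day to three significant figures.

1.96 m²/day

At the plume center C_max = M/(n_e·A·√(4πDt)), so D = M²/(4πt·(n_e·A·C_max)²).
n_e·A·C_max = 0.23 × 101 × 0.000257 = 0.005970 kg/m.
D = 0.518²/(4π × 306 × 0.005970²) = 1.96 m²/day.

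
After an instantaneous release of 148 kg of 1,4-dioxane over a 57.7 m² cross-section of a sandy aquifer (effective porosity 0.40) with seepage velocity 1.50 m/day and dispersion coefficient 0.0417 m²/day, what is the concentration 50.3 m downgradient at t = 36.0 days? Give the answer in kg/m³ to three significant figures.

0.151 kg/m³

For an instantaneous plane source, C(x,t) = M/(n_e·A·√(4πDt)) · exp(−(x−vt)²/(4Dt)), with n_e·A the pore (flow) area.
Plume center vt = 1.50 × 36.0 = 54 m, so the well at 50.3 m is 3.7 m upgradient of the peak.
√(4πDt) = 4.343 m, giving peak height M/(n_e·A·√(4πDt)) = 148/(0.40 × 57.7 × 4.343) = 1.477 kg/m³.
(x−vt)²/(4Dt) = (-3.7)²/(4 × 0.0417 × 36.0) = 2.280; exp(−2.280) = 0.1023.
C = 1.477 × 0.1023 = 0.151 kg/m³.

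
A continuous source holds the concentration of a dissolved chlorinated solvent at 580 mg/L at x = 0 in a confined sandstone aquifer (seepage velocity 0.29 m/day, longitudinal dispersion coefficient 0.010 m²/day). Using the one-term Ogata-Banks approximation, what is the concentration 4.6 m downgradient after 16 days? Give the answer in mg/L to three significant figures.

306 mg/L

For a continuous step input, C/C₀ ≈ ½·erfc((x−vt)/(2√(Dt))).
vt = 0.29 × 16 = 4.64 m and 2√(Dt) = 2√(0.010 × 16) = 0.8000 m.
Argument (x−vt)/(2√(Dt)) = (4.6 − 4.64)/0.8000 = -0.05000; ½·erfc(-0.05000) = 0.5282.
C = 580 × 0.5282 = 306 mg/L.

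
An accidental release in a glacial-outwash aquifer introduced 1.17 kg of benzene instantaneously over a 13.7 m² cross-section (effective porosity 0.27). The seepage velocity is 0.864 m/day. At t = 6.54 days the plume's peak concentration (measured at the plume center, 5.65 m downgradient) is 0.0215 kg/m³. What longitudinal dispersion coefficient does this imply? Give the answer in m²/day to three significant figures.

2.63 m²/day

At the plume center C_max = M/(n_e·A·√(4πDt)), so D = M²/(4πt·(n_e·A·C_max)²).
n_e·A·C_max = 0.27 × 13.7 × 0.0215 = 0.07953 kg/m.
D = 1.17²/(4π × 6.54 × 0.07953²) = 2.63 m²/day.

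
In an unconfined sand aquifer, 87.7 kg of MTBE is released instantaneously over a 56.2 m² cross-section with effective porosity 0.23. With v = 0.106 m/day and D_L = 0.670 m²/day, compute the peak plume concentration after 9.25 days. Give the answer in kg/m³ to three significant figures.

0.769 kg/m³

The peak of an instantaneous 1D plume sits at x = vt; there the Gaussian factor is 1 and C_max = M/(n_e·A·√(4πDt)), where n_e·A is the pore area the mass is dissolved in.
√(4πDt) = √(4π × 0.670 × 9.25) = 8.825 m, so C_max = 87.7/(0.23 × 56.2 × 8.825) = 0.769 kg/m³.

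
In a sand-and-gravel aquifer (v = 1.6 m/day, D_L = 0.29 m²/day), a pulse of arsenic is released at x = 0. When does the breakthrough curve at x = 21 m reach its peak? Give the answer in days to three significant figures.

13.0 days

For the 1D instantaneous-source solution, setting ∂C/∂t = 0 at fixed x gives v²t² + 2Dt − x² = 0, so t = (√(D² + v²x²) − D)/v².
√(D² + v²x²) = √(0.29² + 1.6² × 21²) = 33.60; v² = 2.56.
t = (33.60 − 0.29)/2.56 = 13.0 days (vs. the pure-advection estimate x/v = 13.1 d).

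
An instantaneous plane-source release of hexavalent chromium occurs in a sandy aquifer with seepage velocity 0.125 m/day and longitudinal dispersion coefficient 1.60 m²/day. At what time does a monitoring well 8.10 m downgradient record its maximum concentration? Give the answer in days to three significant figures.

18.8 days

For the 1D instantaneous-source solution, setting ∂C/∂t = 0 at fixed x gives v²t² + 2Dt − x² = 0, so t = (√(D² + v²x²) − D)/v².
√(D² + v²x²) = √(1.60² + 0.125² × 8.10²) = 1.893; v² = 0.015625.
t = (1.893 − 1.60)/0.015625 = 18.8 days (vs. the pure-advection estimate x/v = 64.8 d).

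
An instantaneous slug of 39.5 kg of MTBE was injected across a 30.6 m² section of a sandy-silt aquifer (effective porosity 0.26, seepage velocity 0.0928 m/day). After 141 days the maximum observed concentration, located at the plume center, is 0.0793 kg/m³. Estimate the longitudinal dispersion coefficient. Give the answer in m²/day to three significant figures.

2.21 m²/day

At the plume center C_max = M/(n_e·A·√(4πDt)), so D = M²/(4πt·(n_e·A·C_max)²).
n_e·A·C_max = 0.26 × 30.6 × 0.0793 = 0.6309 kg/m.
D = 39.5²/(4π × 141 × 0.6309²) = 2.21 m²/day.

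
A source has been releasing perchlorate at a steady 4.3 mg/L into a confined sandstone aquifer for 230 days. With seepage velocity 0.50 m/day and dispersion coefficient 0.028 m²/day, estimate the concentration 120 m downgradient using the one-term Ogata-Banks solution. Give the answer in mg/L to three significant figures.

0.352 mg/L

For a continuous step input, C/C₀ ≈ ½·erfc((x−vt)/(2√(Dt))).
vt = 0.50 × 230 = 115 m and 2√(Dt) = 2√(0.028 × 230) = 5.075 m.
Argument (x−vt)/(2√(Dt)) = (120 − 115)/5.075 = 0.9852; ½·erfc(0.9852) = 0.08177.
C = 4.3 × 0.08177 = 0.352 mg/L.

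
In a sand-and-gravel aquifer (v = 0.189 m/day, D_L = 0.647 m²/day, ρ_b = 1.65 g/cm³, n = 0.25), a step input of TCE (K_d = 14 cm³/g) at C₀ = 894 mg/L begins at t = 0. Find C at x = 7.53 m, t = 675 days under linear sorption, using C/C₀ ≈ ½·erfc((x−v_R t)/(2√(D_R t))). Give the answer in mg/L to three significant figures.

Retardation factor R = 1 + ρ_b·K_d/n = 1 + 1.65 × 14/0.25 = 93.40.
Sorption retards both mechanisms: v_R = v/R = 0.002024 m/day, D_R = D/R = 0.006927 m²/day.
v_R·t = 0.002024 × 675 = 1.3662 m; 2√(D_R t) = 4.325 m; argument = (7.53 − 1.3662)/4.325 = 1.425.
C = C₀ × ½·erfc(1.425) = 894 × 0.02194 = 19.6 mg/L.

19.6 mg/L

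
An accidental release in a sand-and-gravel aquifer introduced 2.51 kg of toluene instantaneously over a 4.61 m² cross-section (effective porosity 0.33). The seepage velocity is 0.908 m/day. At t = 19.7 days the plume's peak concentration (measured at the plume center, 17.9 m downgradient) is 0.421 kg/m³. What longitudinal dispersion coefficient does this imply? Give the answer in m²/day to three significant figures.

At the plume center C_max = M/(n_e·A·√(4πDt)), so D = M²/(4πt·(n_e·A·C_max)²).
n_e·A·C_max = 0.33 × 4.61 × 0.421 = 0.6405 kg/m.
D = 2.51²/(4π × 19.7 × 0.6405²) = 0.0620 m²/day.

0.0620 m²/day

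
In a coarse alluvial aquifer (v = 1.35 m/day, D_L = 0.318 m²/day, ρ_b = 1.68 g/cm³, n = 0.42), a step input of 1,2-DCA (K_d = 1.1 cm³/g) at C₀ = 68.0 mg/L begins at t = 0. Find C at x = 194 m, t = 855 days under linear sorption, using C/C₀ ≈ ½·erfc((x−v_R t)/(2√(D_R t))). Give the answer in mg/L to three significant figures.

Retardation factor R = 1 + ρ_b·K_d/n = 1 + 1.68 × 1.1/0.42 = 5.400.
Sorption retards both mechanisms: v_R = v/R = 0.2500 m/day, D_R = D/R = 0.05889 m²/day.
v_R·t = 0.2500 × 855 = 213.75 m; 2√(D_R t) = 14.19 m; argument = (194 − 213.75)/14.19 = -1.392.
C = C₀ × ½·erfc(-1.392) = 68.0 × 0.9755 = 66.3 mg/L.

66.3 mg/L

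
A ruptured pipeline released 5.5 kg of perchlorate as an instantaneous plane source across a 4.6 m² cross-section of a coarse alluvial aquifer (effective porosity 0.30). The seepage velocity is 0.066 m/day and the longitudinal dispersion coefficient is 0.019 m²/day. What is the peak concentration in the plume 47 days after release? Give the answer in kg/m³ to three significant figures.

The peak of an instantaneous 1D plume sits at x = vt; there the Gaussian factor is 1 and C_max = M/(n_e·A·√(4πDt)), where n_e·A is the pore area the mass is dissolved in.
√(4πDt) = √(4π × 0.019 × 47) = 3.350 m, so C_max = 5.5/(0.30 × 4.6 × 3.350) = 1.19 kg/m³.

1.19 kg/m³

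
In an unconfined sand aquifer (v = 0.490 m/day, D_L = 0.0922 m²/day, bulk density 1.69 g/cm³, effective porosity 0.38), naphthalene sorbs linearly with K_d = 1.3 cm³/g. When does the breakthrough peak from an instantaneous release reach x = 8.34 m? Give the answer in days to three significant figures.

113 days

Retardation factor R = 1 + ρ_b·K_d/n = 1 + 1.69 × 1.3/0.38 = 6.782.
Sorption retards both mechanisms: v_R = v/R = 0.07225 m/day, D_R = D/R = 0.01359 m²/day.
Peak time from v_R²t² + 2D_R t − x² = 0: t = (√(D_R² + v_R²x²) − D_R)/v_R².
√(D_R² + v_R²x²) = √(0.01359² + 0.07225² × 8.34²) = 0.6027; v_R² = 0.005220.
t = (0.6027 − 0.01359)/0.005220 = 113 days.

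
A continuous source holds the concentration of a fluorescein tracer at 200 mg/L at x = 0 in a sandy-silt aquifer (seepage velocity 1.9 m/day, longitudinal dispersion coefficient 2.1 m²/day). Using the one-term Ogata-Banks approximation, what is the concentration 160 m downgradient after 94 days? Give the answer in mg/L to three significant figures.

165 mg/L

For a continuous step input, C/C₀ ≈ ½·erfc((x−vt)/(2√(Dt))).
vt = 1.9 × 94 = 178.6 m and 2√(Dt) = 2√(2.1 × 94) = 28.10 m.
Argument (x−vt)/(2√(Dt)) = (160 − 178.6)/28.10 = -0.6619; ½·erfc(-0.6619) = 0.8254.
C = 200 × 0.8254 = 165 mg/L.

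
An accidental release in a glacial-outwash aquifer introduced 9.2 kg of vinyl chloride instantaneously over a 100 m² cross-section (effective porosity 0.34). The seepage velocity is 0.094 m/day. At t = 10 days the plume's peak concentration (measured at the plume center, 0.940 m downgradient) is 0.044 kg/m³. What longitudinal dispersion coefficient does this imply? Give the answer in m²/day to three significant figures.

0.301 m²/day

At the plume center C_max = M/(n_e·A·√(4πDt)), so D = M²/(4πt·(n_e·A·C_max)²).
n_e·A·C_max = 0.34 × 100 × 0.044 = 1.496 kg/m.
D = 9.2²/(4π × 10 × 1.496²) = 0.301 m²/day.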